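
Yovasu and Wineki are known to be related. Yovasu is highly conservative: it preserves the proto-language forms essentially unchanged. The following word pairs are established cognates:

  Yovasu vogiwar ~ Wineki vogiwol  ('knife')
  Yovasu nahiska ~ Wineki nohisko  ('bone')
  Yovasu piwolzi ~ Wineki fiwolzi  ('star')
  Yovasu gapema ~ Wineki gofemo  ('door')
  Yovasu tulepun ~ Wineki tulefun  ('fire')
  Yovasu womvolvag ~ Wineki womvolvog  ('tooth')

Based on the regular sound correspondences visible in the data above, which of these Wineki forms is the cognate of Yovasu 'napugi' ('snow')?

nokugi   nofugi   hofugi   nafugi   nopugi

gapema ~ gofemo — Yovasu a corresponds to Wineki o after a consonant, before a labial obstruent.
tulepun ~ tulefun — Yovasu p corresponds to Wineki f between vowels (before a back vowel).
Applying these to Yovasu 'napugi':
  napugi → nopugi   (a→o after a consonant, before a labial obstruent)
  nopugi → nofugi   (p→f between vowels (before a back vowel))
So the Wineki cognate is 'nofugi'.

nofugi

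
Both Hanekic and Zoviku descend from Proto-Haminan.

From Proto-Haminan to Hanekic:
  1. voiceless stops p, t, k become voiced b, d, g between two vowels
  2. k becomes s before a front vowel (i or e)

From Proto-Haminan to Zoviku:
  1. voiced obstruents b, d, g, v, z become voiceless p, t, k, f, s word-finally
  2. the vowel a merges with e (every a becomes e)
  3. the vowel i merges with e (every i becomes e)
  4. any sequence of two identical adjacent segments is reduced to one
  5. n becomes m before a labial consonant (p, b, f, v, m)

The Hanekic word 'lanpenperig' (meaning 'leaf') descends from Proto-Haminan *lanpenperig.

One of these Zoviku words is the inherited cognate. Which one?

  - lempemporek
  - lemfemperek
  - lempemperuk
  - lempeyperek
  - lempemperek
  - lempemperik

lempemperek

Zoviku: *lanpenperig
  lanpenperig → lanpenperik   [final devoicing]
  lanpenperik → lenpenperik   [vowel merger]
  lenpenperik → lenpenperek   [vowel merger]
  lenpenperek (rule 4 does not apply)
  lenpenperek → lempemperek   [nasal place assimilation]
  giving Zoviku lempemperek.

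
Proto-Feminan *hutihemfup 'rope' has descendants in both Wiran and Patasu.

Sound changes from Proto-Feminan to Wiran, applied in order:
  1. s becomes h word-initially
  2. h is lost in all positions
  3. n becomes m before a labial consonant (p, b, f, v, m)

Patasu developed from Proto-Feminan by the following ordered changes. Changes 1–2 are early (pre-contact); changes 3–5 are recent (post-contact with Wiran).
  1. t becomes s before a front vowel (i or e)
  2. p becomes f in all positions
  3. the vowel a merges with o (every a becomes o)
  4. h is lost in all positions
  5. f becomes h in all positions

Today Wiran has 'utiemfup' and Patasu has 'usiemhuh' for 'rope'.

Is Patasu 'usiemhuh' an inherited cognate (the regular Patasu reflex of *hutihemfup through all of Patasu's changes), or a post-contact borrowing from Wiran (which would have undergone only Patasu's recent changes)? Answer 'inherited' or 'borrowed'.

inherited

If inherited, *hutihemfup would pass through all of Patasu's changes:
Patasu: *hutihemfup > husihemfup > husihemfuf > usiemfuf > usiemhuh  (by palatalisation, unconditioned shift, h-loss, unconditioned shift)
If borrowed from Wiran 'utiemfup' after the early changes, it would undergo only the recent ones:
  rule 3 (vowel merger): no change (utiemfup)
  rule 4 (h-loss): no change (utiemfup)
  rule 5 (unconditioned shift): utiemfup → utiemhup
  ⇒ as a loan: utiemhup
Patasu 'usiemhuh' matches the inherited outcome exactly, so it is an inherited cognate, not a loan.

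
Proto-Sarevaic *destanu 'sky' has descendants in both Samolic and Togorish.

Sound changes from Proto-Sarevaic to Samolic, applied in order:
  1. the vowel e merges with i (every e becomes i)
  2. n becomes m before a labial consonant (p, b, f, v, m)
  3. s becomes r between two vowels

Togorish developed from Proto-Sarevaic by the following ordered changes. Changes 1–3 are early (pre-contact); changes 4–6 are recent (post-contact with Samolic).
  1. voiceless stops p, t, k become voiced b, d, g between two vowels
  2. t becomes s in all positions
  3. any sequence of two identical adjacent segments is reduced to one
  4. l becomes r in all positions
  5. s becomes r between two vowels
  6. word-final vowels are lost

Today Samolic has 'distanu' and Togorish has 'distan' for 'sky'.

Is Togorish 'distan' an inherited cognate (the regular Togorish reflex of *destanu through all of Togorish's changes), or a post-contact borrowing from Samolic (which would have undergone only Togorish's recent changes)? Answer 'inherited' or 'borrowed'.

If inherited, *destanu would pass through all of Togorish's changes:
Togorish: start from *destanu.
  rule 1: no change — destanu
  rule 2 (unconditioned shift): destanu → dessanu
  rule 3 (degemination): dessanu → desanu
  rule 4: no change — desanu
  rule 5 (rhotacism): desanu → deranu
  rule 6 (apocope): deranu → deran
  ⇒ Togorish deran
If borrowed from Samolic 'distanu' after the early changes, it would undergo only the recent ones:
  rule 4 (unconditioned shift): no change (distanu)
  rule 5 (rhotacism): no change (distanu)
  rule 6 (apocope): distanu → distan
  ⇒ as a loan: distan
Togorish 'distan' matches the loan outcome 'distan', not the inherited 'deran' — it skipped the early Togorish changes, so it was borrowed from Samolic.

borrowed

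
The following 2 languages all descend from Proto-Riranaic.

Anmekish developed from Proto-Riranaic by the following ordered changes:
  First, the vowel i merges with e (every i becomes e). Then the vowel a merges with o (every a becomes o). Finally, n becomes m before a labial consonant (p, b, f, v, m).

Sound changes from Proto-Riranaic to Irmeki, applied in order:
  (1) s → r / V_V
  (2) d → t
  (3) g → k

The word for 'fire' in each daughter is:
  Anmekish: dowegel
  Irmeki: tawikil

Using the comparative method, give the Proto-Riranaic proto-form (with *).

*dawigil

Position 2: Anmekish has o, Irmeki has a. Irmeki preserves a here (none of its changes turn any other segment into a), so the proto-segment is *a.
Position 4: Anmekish has e, Irmeki has i. Irmeki preserves i here (none of its changes turn any other segment into i), so the proto-segment is *i.
Position 5: Anmekish has g, Irmeki has k. Anmekish preserves g here (none of its changes turn any other segment into g), so the proto-segment is *g.
Verify the candidate proto-form against each daughter:
Anmekish: start from *dawigil.
  rule 1 (vowel merger): dawigil → dawegel
  rule 2 (vowel merger): dawegel → dowegel
  rule 3: no change — dowegel
  ⇒ Anmekish dowegel
Irmeki: *dawigil > tawigil > tawikil  (by unconditioned shift, unconditioned shift)
Only *dawigil yields all of Anmekish dowegel, Irmeki tawikil.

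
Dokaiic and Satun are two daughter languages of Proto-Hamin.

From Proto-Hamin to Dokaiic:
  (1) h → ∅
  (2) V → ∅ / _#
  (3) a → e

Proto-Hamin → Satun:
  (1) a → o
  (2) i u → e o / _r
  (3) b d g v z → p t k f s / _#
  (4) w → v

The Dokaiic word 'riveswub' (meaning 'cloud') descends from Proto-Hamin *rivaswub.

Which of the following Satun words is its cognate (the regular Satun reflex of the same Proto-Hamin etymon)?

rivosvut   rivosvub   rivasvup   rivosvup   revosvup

rivosvup

Satun: *rivaswub
  rivaswub → rivoswub   [vowel merger]
  rivoswub (rule 2 does not apply)
  rivoswub → rivoswup   [final devoicing]
  rivoswup → rivosvup   [unconditioned shift]
  giving Satun rivosvup.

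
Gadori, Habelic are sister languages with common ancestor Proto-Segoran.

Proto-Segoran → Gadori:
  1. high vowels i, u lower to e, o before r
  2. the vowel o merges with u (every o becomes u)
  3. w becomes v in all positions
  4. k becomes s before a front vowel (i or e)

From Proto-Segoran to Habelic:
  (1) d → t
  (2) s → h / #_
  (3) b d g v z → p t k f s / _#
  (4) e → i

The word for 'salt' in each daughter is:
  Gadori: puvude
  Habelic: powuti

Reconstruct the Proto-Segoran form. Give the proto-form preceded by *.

*powude

Position 5: Gadori has d, Habelic has t. Gadori preserves d here (none of its changes turn any other segment into d), so the proto-segment is *d.
Position 3: Gadori has v, Habelic has w. Habelic preserves w here (none of its changes turn any other segment into w), so the proto-segment is *w.
Continuing position by position gives *powude; check it forward:
Gadori: start from *powude.
  rule 1: no change — powude
  rule 2 (vowel merger): powude → puwude
  rule 3 (unconditioned shift): puwude → puvude
  rule 4: no change — puvude
  ⇒ Gadori puvude
Habelic: start from *powude.
  rule 1 (unconditioned shift): powude → powute
  rule 2: no change — powute
  rule 3: no change — powute
  rule 4 (vowel merger): powute → powuti
  ⇒ Habelic powuti
Only *powude yields all of Gadori puvude, Habelic powuti.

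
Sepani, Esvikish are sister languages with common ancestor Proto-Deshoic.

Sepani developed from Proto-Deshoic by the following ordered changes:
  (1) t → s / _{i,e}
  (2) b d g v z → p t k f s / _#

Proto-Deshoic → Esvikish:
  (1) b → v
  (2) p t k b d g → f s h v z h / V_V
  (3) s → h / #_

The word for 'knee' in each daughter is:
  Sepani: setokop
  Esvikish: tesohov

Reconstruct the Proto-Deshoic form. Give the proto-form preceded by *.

Position 1: Sepani has s, Esvikish has t. Esvikish preserves t here (none of its changes turn any other segment into t), so the proto-segment is *t.
Position 3: Sepani has t, Esvikish has s. Taking the neighbouring segments as reconstructed: Sepani t can only go back to *t; Esvikish s could go back to *t or *s — the one source consistent with every daughter is *t.
Position 5: Sepani has k, Esvikish has h. Taking the neighbouring segments as reconstructed: Sepani k can only go back to *k; Esvikish h could go back to *k or *g or *h — the one source consistent with every daughter is *k.
Continuing position by position gives *tetokob; check it forward:
Sepani: *tetokob
  tetokob → setokob   [palatalisation]
  setokob → setokop   [final devoicing]
  giving Sepani setokop.
Esvikish: *tetokob
  tetokob → tetokov   [unconditioned shift]
  tetokov → tesohov   [intervocalic lenition]
  tesohov (rule 3 does not apply)
  giving Esvikish tesohov.
No other proto-form is consistent with every reflex, so the reconstruction is *tetokob.

*tetokob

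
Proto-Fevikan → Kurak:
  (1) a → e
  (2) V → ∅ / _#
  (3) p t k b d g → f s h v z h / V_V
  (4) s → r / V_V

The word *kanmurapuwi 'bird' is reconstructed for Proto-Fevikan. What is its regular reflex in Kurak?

Kurak: *kanmurapuwi > kenmurepuwi > kenmurepuw > kenmurefuw  (by vowel merger, apocope, intervocalic lenition)

kenmurefuw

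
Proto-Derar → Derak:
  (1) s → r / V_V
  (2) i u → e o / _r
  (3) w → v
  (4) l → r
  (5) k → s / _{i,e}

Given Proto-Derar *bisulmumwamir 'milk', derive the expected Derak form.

berurmumvamer

Derak: *bisulmumwamir > birulmumwamir > berulmumwamer > berulmumvamer > berurmumvamer  (by rhotacism, pre-rhotic lowering, unconditioned shift, unconditioned shift)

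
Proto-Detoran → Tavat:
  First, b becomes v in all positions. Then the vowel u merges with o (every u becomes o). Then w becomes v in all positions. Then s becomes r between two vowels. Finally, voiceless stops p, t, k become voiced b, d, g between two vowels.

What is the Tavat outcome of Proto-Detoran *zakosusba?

zagorosva

Tavat: start from *zakosusba.
  rule 1 (unconditioned shift): zakosusba → zakosusva
  rule 2 (vowel merger): zakosusva → zakososva
  rule 3: no change — zakososva
  rule 4 (rhotacism): zakososva → zakorosva
  rule 5 (intervocalic voicing): zakorosva → zagorosva
  ⇒ Tavat zagorosva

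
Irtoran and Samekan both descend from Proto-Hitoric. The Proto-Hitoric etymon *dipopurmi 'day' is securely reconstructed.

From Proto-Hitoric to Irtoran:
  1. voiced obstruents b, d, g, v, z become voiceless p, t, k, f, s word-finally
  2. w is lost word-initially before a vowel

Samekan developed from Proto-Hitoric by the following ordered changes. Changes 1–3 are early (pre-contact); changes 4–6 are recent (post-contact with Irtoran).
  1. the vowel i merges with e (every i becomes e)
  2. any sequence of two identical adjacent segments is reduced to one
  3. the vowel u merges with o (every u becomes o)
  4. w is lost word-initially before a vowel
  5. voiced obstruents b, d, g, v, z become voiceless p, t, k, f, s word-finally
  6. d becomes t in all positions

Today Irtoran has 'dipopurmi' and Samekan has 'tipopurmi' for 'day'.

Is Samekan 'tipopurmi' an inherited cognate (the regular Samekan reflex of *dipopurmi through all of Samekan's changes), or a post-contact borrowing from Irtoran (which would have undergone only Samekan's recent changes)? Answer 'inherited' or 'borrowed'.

borrowed

If inherited, *dipopurmi would pass through all of Samekan's changes:
Samekan: *dipopurmi
  dipopurmi → depopurme   [vowel merger]
  depopurme (rule 2 does not apply)
  depopurme → depoporme   [vowel merger]
  depoporme (rule 4 does not apply)
  depoporme (rule 5 does not apply)
  depoporme → tepoporme   [unconditioned shift]
  giving Samekan tepoporme.
If borrowed from Irtoran 'dipopurmi' after the early changes, it would undergo only the recent ones:
  rule 4 (glide loss): no change (dipopurmi)
  rule 5 (final devoicing): no change (dipopurmi)
  rule 6 (unconditioned shift): dipopurmi → tipopurmi
  ⇒ as a loan: tipopurmi
Samekan 'tipopurmi' matches the loan outcome 'tipopurmi', not the inherited 'tepoporme' — it skipped the early Samekan changes, so it was borrowed from Irtoran.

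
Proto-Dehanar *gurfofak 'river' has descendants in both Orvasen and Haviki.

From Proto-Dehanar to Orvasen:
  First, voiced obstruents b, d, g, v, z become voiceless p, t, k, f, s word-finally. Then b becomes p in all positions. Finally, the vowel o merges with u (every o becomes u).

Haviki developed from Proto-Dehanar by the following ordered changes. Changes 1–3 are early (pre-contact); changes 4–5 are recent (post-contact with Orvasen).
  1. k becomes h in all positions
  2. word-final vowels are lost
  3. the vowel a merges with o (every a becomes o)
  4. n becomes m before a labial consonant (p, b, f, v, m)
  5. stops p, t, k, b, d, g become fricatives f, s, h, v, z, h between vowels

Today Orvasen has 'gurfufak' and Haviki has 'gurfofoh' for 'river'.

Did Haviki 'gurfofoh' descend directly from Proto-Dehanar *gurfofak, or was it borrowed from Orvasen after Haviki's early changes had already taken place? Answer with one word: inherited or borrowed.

If inherited, *gurfofak would pass through all of Haviki's changes:
Haviki: *gurfofak
  gurfofak → gurfofah   [unconditioned shift]
  gurfofah (rule 2 does not apply)
  gurfofah → gurfofoh   [vowel merger]
  gurfofoh (rule 4 does not apply)
  gurfofoh (rule 5 does not apply)
  giving Haviki gurfofoh.
If borrowed from Orvasen 'gurfufak' after the early changes, it would undergo only the recent ones:
  rule 4 (nasal place assimilation): no change (gurfufak)
  rule 5 (intervocalic lenition): no change (gurfufak)
  ⇒ as a loan: gurfufak
Haviki 'gurfofoh' matches the inherited outcome exactly, so it is an inherited cognate, not a loan.

inherited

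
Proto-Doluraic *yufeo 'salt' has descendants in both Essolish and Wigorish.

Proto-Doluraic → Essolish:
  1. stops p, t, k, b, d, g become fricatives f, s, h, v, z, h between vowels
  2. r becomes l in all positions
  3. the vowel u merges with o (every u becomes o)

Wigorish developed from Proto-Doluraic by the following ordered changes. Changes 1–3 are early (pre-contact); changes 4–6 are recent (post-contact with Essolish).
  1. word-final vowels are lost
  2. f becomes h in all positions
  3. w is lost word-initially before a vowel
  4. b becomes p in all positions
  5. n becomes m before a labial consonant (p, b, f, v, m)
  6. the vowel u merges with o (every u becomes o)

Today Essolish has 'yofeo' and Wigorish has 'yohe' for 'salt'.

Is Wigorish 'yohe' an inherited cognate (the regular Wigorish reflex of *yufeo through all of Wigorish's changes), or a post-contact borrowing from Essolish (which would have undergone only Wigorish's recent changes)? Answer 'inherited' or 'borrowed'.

If inherited, *yufeo would pass through all of Wigorish's changes:
Wigorish: *yufeo > yufe > yuhe > yohe  (by apocope, unconditioned shift, vowel merger)
If borrowed from Essolish 'yofeo' after the early changes, it would undergo only the recent ones:
  rule 4 (unconditioned shift): no change (yofeo)
  rule 5 (nasal place assimilation): no change (yofeo)
  rule 6 (vowel merger): no change (yofeo)
  ⇒ as a loan: yofeo
Wigorish 'yohe' matches the inherited outcome exactly, so it is an inherited cognate, not a loan.

inherited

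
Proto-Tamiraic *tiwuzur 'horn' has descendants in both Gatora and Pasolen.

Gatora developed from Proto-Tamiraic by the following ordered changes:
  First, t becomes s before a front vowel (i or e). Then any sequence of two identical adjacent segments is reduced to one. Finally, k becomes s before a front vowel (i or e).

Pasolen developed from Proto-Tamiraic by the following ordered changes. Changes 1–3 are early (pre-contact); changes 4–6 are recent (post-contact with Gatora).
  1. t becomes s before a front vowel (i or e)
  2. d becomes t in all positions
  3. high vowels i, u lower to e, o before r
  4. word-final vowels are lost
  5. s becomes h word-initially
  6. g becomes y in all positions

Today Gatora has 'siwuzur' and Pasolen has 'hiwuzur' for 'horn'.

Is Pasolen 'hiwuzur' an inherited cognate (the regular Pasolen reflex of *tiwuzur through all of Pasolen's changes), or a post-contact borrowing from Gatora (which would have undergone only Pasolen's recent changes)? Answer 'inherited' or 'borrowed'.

If inherited, *tiwuzur would pass through all of Pasolen's changes:
Pasolen: *tiwuzur > siwuzur > siwuzor > hiwuzor  (by palatalisation, pre-rhotic lowering, debuccalisation)
If borrowed from Gatora 'siwuzur' after the early changes, it would undergo only the recent ones:
  rule 4 (apocope): no change (siwuzur)
  rule 5 (debuccalisation): siwuzur → hiwuzur
  rule 6 (unconditioned shift): no change (hiwuzur)
  ⇒ as a loan: hiwuzur
Pasolen 'hiwuzur' matches the loan outcome 'hiwuzur', not the inherited 'hiwuzor' — it skipped the early Pasolen changes, so it was borrowed from Gatora.

borrowed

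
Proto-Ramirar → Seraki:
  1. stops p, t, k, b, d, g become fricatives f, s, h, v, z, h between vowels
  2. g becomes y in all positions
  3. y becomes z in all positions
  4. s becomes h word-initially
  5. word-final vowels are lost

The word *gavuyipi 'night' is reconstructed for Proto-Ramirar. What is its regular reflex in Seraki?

Seraki: *gavuyipi > gavuyifi > yavuyifi > zavuzifi > zavuzif  (by intervocalic lenition, unconditioned shift, unconditioned shift, apocope)

zavuzif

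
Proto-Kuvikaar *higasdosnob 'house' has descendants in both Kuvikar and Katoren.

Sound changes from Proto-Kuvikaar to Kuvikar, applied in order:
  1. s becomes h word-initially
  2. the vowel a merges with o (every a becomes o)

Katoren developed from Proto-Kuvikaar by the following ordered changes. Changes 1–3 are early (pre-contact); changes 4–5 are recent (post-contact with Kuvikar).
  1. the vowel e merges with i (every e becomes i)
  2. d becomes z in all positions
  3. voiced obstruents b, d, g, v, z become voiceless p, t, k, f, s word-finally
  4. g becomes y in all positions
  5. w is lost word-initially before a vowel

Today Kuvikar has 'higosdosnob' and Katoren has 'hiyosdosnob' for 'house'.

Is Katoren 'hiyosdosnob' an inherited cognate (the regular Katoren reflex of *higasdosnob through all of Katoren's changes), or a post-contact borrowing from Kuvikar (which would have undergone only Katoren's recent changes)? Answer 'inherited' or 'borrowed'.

If inherited, *higasdosnob would pass through all of Katoren's changes:
Katoren: start from *higasdosnob.
  rule 1: no change — higasdosnob
  rule 2 (unconditioned shift): higasdosnob → higaszosnob
  rule 3 (final devoicing): higaszosnob → higaszosnop
  rule 4 (unconditioned shift): higaszosnop → hiyaszosnop
  rule 5: no change — hiyaszosnop
  ⇒ Katoren hiyaszosnop
If borrowed from Kuvikar 'higosdosnob' after the early changes, it would undergo only the recent ones:
  rule 4 (unconditioned shift): higosdosnob → hiyosdosnob
  rule 5 (glide loss): no change (hiyosdosnob)
  ⇒ as a loan: hiyosdosnob
Katoren 'hiyosdosnob' matches the loan outcome 'hiyosdosnob', not the inherited 'hiyaszosnop' — it skipped the early Katoren changes, so it was borrowed from Kuvikar.

borrowed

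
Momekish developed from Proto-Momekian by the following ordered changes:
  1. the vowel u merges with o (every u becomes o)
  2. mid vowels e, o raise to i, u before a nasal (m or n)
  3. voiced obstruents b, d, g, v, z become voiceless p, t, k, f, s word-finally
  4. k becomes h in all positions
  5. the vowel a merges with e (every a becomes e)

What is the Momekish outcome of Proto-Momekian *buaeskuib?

boeeshoip

Momekish: start from *buaeskuib.
  rule 1 (vowel merger): buaeskuib → boaeskoib
  rule 2: no change — boaeskoib
  rule 3 (final devoicing): boaeskoib → boaeskoip
  rule 4 (unconditioned shift): boaeskoip → boaeshoip
  rule 5 (vowel merger): boaeshoip → boeeshoip
  ⇒ Momekish boeeshoip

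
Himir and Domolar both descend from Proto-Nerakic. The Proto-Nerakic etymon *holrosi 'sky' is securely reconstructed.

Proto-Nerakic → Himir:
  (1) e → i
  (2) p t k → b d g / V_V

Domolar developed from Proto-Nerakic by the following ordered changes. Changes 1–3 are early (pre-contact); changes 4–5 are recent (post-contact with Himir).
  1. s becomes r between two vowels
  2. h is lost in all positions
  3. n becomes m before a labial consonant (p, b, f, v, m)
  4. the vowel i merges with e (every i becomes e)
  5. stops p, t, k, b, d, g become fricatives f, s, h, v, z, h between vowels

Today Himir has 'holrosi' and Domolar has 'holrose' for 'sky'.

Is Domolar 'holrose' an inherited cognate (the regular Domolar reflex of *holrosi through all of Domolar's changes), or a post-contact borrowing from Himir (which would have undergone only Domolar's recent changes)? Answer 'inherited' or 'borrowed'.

If inherited, *holrosi would pass through all of Domolar's changes:
Domolar: *holrosi
  holrosi → holrori   [rhotacism]
  holrori → olrori   [h-loss]
  olrori (rule 3 does not apply)
  olrori → olrore   [vowel merger]
  olrore (rule 5 does not apply)
  giving Domolar olrore.
If borrowed from Himir 'holrosi' after the early changes, it would undergo only the recent ones:
  rule 4 (vowel merger): holrosi → holrose
  rule 5 (intervocalic lenition): no change (holrose)
  ⇒ as a loan: holrose
Domolar 'holrose' matches the loan outcome 'holrose', not the inherited 'olrore' — it skipped the early Domolar changes, so it was borrowed from Himir.

borrowed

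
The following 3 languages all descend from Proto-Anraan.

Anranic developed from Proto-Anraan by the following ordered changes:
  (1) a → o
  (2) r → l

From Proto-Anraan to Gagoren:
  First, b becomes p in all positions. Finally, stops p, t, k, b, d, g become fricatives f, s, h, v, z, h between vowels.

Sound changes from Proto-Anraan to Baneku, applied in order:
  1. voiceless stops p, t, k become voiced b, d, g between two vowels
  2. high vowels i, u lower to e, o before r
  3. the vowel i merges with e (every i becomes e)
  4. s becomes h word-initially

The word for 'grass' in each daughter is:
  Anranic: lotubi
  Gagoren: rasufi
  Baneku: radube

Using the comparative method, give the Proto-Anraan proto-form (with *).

Position 3: Anranic has t, Gagoren has s, Baneku has d. Anranic preserves t here (none of its changes turn any other segment into t), so the proto-segment is *t.
Position 1: Anranic has l, Gagoren has r, Baneku has r. Gagoren preserves r here (none of its changes turn any other segment into r), so the proto-segment is *r.
Verify the candidate proto-form against each daughter:
Anranic: start from *ratubi.
  rule 1 (vowel merger): ratubi → rotubi
  rule 2 (unconditioned shift): rotubi → lotubi
  ⇒ Anranic lotubi
Gagoren: *ratubi > ratupi > rasufi  (by unconditioned shift, intervocalic lenition)
Baneku: *ratubi
  ratubi → radubi   [intervocalic voicing]
  radubi (rule 2 does not apply)
  radubi → radube   [vowel merger]
  radube (rule 4 does not apply)
  giving Baneku radube.
*ratubi is the unique common source.

*ratubi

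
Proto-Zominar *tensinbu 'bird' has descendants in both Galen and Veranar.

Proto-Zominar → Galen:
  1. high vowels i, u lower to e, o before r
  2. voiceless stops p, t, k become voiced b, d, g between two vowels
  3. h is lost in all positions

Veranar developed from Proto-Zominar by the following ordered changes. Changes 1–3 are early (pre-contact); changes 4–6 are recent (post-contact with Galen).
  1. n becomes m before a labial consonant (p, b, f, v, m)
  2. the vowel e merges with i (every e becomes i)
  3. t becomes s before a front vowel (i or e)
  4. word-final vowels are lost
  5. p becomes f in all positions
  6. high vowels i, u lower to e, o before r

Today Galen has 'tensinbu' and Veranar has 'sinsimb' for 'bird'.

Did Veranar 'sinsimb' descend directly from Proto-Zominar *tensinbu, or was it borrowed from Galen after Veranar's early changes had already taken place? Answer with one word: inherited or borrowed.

inherited

If inherited, *tensinbu would pass through all of Veranar's changes:
Veranar: *tensinbu
  tensinbu → tensimbu   [nasal place assimilation]
  tensimbu → tinsimbu   [vowel merger]
  tinsimbu → sinsimbu   [palatalisation]
  sinsimbu → sinsimb   [apocope]
  sinsimb (rule 5 does not apply)
  sinsimb (rule 6 does not apply)
  giving Veranar sinsimb.
If borrowed from Galen 'tensinbu' after the early changes, it would undergo only the recent ones:
  rule 4 (apocope): tensinbu → tensinb
  rule 5 (unconditioned shift): no change (tensinb)
  rule 6 (pre-rhotic lowering): no change (tensinb)
  ⇒ as a loan: tensinb
Veranar 'sinsimb' matches the inherited outcome exactly, so it is an inherited cognate, not a loan.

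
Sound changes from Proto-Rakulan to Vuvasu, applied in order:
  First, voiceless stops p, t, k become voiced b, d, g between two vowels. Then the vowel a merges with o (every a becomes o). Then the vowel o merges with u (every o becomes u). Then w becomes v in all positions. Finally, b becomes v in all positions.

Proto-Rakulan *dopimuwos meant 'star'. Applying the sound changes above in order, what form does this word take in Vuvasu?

duvimuvus

Vuvasu: start from *dopimuwos.
  rule 1 (intervocalic voicing): dopimuwos → dobimuwos
  rule 2: no change — dobimuwos
  rule 3 (vowel merger): dobimuwos → dubimuwus
  rule 4 (unconditioned shift): dubimuwus → dubimuvus
  rule 5 (unconditioned shift): dubimuvus → duvimuvus
  ⇒ Vuvasu duvimuvus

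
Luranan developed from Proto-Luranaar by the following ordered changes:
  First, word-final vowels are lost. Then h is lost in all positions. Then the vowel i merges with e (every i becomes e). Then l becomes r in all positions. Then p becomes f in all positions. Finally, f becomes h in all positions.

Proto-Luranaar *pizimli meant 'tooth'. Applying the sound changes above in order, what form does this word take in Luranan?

Luranan: start from *pizimli.
  rule 1 (apocope): pizimli → piziml
  rule 2: no change — piziml
  rule 3 (vowel merger): piziml → pezeml
  rule 4 (unconditioned shift): pezeml → pezemr
  rule 5 (unconditioned shift): pezemr → fezemr
  rule 6 (unconditioned shift): fezemr → hezemr
  ⇒ Luranan hezemr

hezemr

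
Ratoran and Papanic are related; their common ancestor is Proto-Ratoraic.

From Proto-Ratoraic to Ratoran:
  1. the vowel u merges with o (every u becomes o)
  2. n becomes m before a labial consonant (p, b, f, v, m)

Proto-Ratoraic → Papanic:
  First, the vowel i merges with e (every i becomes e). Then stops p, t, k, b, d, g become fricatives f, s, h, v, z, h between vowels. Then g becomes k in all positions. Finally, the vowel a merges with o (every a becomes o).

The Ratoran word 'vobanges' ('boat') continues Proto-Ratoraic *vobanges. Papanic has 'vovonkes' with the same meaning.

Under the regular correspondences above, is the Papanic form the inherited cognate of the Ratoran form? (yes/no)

yes

Derive the expected Papanic reflex of *vobanges:
Papanic: *vobanges
  vobanges (rule 1 does not apply)
  vobanges → vovanges   [intervocalic lenition]
  vovanges → vovankes   [unconditioned shift]
  vovankes → vovonkes   [vowel merger]
  giving Papanic vovonkes.
Papanic 'vovonkes' matches the regular reflex exactly, so the pair is cognate.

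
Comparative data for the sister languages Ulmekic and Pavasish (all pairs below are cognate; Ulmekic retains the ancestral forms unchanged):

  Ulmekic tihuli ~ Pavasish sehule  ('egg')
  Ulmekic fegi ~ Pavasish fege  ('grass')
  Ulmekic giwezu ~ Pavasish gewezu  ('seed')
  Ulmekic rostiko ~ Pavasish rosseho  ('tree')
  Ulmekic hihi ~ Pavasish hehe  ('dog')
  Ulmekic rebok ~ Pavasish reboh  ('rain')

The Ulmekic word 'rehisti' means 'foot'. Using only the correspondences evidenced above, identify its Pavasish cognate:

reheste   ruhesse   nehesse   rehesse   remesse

tihuli ~ sehule, giwezu ~ gewezu — Ulmekic i corresponds to Pavasish e after a consonant, before a consonant other than r, m, n, p, b, f, v.
rostiko ~ rosseho — Ulmekic t corresponds to Pavasish s after a consonant, before a front vowel.
tihuli ~ sehule, fegi ~ fege — Ulmekic i corresponds to Pavasish e word-finally.
Applying these to Ulmekic 'rehisti':
  rehisti → rehesti   (i→e after a consonant, before a consonant other than r, m, n, p, b, f, v)
  rehesti → rehessi   (t→s after a consonant, before a front vowel)
  rehessi → rehesse   (i→e word-finally)
So the Pavasish cognate is 'rehesse'.

rehesse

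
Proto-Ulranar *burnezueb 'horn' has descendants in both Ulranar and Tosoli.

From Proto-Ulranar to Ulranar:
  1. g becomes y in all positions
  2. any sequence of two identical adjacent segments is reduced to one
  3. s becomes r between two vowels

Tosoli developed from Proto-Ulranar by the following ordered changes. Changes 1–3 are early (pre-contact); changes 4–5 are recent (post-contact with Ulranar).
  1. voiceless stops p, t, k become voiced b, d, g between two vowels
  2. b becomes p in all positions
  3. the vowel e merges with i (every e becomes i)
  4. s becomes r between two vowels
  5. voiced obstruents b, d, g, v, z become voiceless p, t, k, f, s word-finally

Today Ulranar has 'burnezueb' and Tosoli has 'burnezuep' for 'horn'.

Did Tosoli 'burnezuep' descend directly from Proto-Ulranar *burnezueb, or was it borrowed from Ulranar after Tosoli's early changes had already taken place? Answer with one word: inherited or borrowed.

If inherited, *burnezueb would pass through all of Tosoli's changes:
Tosoli: start from *burnezueb.
  rule 1: no change — burnezueb
  rule 2 (unconditioned shift): burnezueb → purnezuep
  rule 3 (vowel merger): purnezuep → purnizuip
  rule 4: no change — purnizuip
  rule 5: no change — purnizuip
  ⇒ Tosoli purnizuip
If borrowed from Ulranar 'burnezueb' after the early changes, it would undergo only the recent ones:
  rule 4 (rhotacism): no change (burnezueb)
  rule 5 (final devoicing): burnezueb → burnezuep
  ⇒ as a loan: burnezuep
Tosoli 'burnezuep' matches the loan outcome 'burnezuep', not the inherited 'purnizuip' — it skipped the early Tosoli changes, so it was borrowed from Ulranar.

borrowed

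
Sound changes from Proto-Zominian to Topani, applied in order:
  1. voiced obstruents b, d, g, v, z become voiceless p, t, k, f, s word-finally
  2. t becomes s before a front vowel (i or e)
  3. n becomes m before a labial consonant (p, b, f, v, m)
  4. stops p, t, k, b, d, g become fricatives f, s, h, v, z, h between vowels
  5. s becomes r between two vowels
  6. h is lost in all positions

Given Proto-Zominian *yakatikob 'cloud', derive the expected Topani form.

yaariop

Topani: *yakatikob
  yakatikob → yakatikop   [final devoicing]
  yakatikop → yakasikop   [palatalisation]
  yakasikop (rule 3 does not apply)
  yakasikop → yahasihop   [intervocalic lenition]
  yahasihop → yaharihop   [rhotacism]
  yaharihop → yaariop   [h-loss]
  giving Topani yaariop.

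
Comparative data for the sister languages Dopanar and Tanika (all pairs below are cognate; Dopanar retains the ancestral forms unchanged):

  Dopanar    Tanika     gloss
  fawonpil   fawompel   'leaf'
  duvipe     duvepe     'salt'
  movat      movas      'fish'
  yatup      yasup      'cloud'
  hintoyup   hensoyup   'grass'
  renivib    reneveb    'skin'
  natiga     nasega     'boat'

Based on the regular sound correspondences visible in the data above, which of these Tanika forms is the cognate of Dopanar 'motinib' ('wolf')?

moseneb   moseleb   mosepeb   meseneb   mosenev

moseneb

natiga ~ nasega — Dopanar t corresponds to Tanika s between vowels (before a front vowel).
hintoyup ~ hensoyup — Dopanar i corresponds to Tanika e after a consonant, before a nasal.
renivib ~ reneveb — Dopanar i corresponds to Tanika e after a consonant, before a labial obstruent.
Applying these to Dopanar 'motinib':
  motinib → mosinib   (t→s between vowels (before a front vowel))
  mosinib → mosenib   (i→e after a consonant, before a nasal)
  mosenib → moseneb   (i→e after a consonant, before a labial obstruent)
So the Tanika cognate is 'moseneb'.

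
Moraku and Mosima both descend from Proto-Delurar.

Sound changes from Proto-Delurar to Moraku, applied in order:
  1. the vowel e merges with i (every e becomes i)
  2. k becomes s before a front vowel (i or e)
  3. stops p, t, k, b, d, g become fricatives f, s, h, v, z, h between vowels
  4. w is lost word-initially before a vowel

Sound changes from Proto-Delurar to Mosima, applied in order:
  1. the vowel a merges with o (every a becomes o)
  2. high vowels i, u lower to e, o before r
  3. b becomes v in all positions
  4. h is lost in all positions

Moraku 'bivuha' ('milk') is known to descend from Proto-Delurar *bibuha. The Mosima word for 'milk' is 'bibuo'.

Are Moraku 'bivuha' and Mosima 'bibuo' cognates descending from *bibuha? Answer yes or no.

Derive the expected Mosima reflex of *bibuha:
Mosima: *bibuha
  bibuha → bibuho   [vowel merger]
  bibuho (rule 2 does not apply)
  bibuho → vivuho   [unconditioned shift]
  vivuho → vivuo   [h-loss]
  giving Mosima vivuo.
The regular Mosima reflex would be 'vivuo', but the attested form is 'bibuo'. The correspondence is irregular, so they are not cognates (the Mosima form has a different source).

no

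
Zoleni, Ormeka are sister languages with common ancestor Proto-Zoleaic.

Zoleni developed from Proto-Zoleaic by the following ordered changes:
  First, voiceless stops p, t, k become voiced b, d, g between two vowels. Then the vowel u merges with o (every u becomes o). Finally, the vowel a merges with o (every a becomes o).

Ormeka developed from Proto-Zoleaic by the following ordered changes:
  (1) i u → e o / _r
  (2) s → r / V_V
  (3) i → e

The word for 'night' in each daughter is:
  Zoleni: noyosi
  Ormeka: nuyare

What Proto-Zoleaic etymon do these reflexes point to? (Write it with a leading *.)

*nuyasi

Position 2: Zoleni has o, Ormeka has u. Ormeka preserves u here (none of its changes turn any other segment into u), so the proto-segment is *u.
Position 5: Zoleni has s, Ormeka has r. Zoleni preserves s here (none of its changes turn any other segment into s), so the proto-segment is *s.
Position 4: Zoleni has o, Ormeka has a. Ormeka preserves a here (none of its changes turn any other segment into a), so the proto-segment is *a.
Verify the candidate proto-form against each daughter:
Zoleni: start from *nuyasi.
  rule 1: no change — nuyasi
  rule 2 (vowel merger): nuyasi → noyasi
  rule 3 (vowel merger): noyasi → noyosi
  ⇒ Zoleni noyosi
Ormeka: *nuyasi
  nuyasi (rule 1 does not apply)
  nuyasi → nuyari   [rhotacism]
  nuyari → nuyare   [vowel merger]
  giving Ormeka nuyare.
*nuyasi is the unique common source.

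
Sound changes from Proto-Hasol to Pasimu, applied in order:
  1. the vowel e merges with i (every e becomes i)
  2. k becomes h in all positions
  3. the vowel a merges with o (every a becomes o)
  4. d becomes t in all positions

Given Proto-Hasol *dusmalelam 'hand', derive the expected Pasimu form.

tusmolilom

Pasimu: start from *dusmalelam.
  rule 1 (vowel merger): dusmalelam → dusmalilam
  rule 2: no change — dusmalilam
  rule 3 (vowel merger): dusmalilam → dusmolilom
  rule 4 (unconditioned shift): dusmolilom → tusmolilom
  ⇒ Pasimu tusmolilom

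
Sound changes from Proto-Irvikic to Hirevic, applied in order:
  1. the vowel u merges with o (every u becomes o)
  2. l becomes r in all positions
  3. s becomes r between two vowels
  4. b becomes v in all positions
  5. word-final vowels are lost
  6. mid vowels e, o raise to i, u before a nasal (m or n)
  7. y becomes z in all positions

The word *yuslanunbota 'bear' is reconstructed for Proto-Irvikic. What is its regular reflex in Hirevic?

zosranunvot

Hirevic: start from *yuslanunbota.
  rule 1 (vowel merger): yuslanunbota → yoslanonbota
  rule 2 (unconditioned shift): yoslanonbota → yosranonbota
  rule 3: no change — yosranonbota
  rule 4 (unconditioned shift): yosranonbota → yosranonvota
  rule 5 (apocope): yosranonvota → yosranonvot
  rule 6 (pre-nasal raising): yosranonvot → yosranunvot
  rule 7 (unconditioned shift): yosranunvot → zosranunvot
  ⇒ Hirevic zosranunvot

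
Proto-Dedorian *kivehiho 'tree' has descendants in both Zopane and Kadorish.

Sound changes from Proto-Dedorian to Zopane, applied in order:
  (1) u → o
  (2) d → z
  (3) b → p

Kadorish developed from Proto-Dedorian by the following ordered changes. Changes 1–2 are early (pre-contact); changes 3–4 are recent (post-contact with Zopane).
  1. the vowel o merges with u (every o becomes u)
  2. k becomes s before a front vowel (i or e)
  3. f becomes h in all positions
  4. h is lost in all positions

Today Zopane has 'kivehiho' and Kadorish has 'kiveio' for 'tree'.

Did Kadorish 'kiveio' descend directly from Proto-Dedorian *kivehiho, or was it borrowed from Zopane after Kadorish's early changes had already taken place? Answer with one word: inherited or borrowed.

borrowed

If inherited, *kivehiho would pass through all of Kadorish's changes:
Kadorish: start from *kivehiho.
  rule 1 (vowel merger): kivehiho → kivehihu
  rule 2 (palatalisation): kivehihu → sivehihu
  rule 3: no change — sivehihu
  rule 4 (h-loss): sivehihu → siveiu
  ⇒ Kadorish siveiu
If borrowed from Zopane 'kivehiho' after the early changes, it would undergo only the recent ones:
  rule 3 (unconditioned shift): no change (kivehiho)
  rule 4 (h-loss): kivehiho → kiveio
  ⇒ as a loan: kiveio
Kadorish 'kiveio' matches the loan outcome 'kiveio', not the inherited 'siveiu' — it skipped the early Kadorish changes, so it was borrowed from Zopane.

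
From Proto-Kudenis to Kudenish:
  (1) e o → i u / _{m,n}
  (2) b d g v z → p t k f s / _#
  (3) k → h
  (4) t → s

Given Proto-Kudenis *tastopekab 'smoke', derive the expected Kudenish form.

sassopehap

Kudenish: *tastopekab
  tastopekab (rule 1 does not apply)
  tastopekab → tastopekap   [final devoicing]
  tastopekap → tastopehap   [unconditioned shift]
  tastopehap → sassopehap   [unconditioned shift]
  giving Kudenish sassopehap.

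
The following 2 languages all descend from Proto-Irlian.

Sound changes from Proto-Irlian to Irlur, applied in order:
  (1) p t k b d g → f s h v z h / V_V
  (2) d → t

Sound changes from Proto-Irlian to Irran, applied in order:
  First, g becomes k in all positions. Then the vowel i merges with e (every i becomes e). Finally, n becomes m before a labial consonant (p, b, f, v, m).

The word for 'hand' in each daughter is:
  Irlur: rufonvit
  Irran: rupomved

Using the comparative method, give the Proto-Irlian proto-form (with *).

Position 3: Irlur has f, Irran has p. Irran preserves p here (none of its changes turn any other segment into p), so the proto-segment is *p.
Position 8: Irlur has t, Irran has d. Irran preserves d here (none of its changes turn any other segment into d), so the proto-segment is *d.
Continuing position by position gives *ruponvid; check it forward:
Irlur: *ruponvid > rufonvid > rufonvit  (by intervocalic lenition, unconditioned shift)
Irran: start from *ruponvid.
  rule 1: no change — ruponvid
  rule 2 (vowel merger): ruponvid → ruponved
  rule 3 (nasal place assimilation): ruponved → rupomved
  ⇒ Irran rupomved
No other proto-form is consistent with every reflex, so the reconstruction is *ruponvid.

*ruponvid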